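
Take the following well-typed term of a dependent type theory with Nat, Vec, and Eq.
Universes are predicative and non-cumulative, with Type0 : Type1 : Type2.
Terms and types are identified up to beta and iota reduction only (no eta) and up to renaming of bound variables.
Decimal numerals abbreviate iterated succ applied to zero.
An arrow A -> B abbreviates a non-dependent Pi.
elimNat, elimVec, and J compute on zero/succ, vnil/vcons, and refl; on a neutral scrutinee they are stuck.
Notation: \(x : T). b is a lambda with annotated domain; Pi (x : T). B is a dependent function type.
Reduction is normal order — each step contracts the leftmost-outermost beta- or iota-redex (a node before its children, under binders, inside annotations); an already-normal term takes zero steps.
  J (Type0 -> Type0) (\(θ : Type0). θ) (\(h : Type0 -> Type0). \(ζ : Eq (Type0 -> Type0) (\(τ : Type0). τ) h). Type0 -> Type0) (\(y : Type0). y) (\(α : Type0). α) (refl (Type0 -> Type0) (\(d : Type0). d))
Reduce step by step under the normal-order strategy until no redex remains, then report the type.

reduction (normal order):
  J (Type0 -> Type0) (\(θ : Type0). θ) (\(h : Type0 -> Type0). \(ζ : Eq (Type0 -> Type0) (\(τ : Type0). τ) h). Type0 -> Type0) (\(y : Type0). y) (\(α : Type0). α) (refl (Type0 -> Type0) (\(d : Type0). d))
  ~> \(θ : Type0). θ
the term's type:
  Type0 -> Type0


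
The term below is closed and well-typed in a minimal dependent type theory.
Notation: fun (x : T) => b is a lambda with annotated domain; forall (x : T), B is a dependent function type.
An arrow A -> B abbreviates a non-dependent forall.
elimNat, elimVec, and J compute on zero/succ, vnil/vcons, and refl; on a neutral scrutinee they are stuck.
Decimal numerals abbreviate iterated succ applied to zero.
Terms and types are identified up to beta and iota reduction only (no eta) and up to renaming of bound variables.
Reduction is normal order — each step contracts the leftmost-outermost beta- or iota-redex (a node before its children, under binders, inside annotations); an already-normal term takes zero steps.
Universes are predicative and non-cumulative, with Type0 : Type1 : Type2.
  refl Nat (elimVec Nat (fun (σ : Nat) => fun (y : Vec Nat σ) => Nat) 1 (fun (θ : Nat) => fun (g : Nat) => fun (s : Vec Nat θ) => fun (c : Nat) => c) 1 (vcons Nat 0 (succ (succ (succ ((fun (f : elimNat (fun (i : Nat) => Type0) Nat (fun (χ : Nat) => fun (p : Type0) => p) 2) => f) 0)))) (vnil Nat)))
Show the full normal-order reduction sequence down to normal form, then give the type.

reduction (normal order):
  refl Nat (elimVec Nat (fun (σ : Nat) => fun (y : Vec Nat σ) => Nat) 1 (fun (θ : Nat) => fun (g : Nat) => fun (s : Vec Nat θ) => fun (c : Nat) => c) 1 (vcons Nat 0 (succ (succ (succ ((fun (f : elimNat (fun (i : Nat) => Type0) Nat (fun (χ : Nat) => fun (p : Type0) => p) 2) => f) 0)))) (vnil Nat)))
  ~> refl Nat ((fun (σ : Nat) => fun (y : Nat) => fun (θ : Vec Nat σ) => fun (g : Nat) => g) 0 (succ (succ (succ ((fun (s : elimNat (fun (c : Nat) => Type0) Nat (fun (f : Nat) => fun (i : Type0) => i) 2) => s) 0)))) (vnil Nat) (elimVec Nat (fun (χ : Nat) => fun (p : Vec Nat χ) => Nat) 1 (fun (u : Nat) => fun (ζ : Nat) => fun (μ : Vec Nat u) => fun (n : Nat) => n) 0 (vnil Nat)))
  ~> refl Nat ((fun (σ : Nat) => fun (y : Vec Nat 0) => fun (θ : Nat) => θ) (succ (succ (succ ((fun (g : elimNat (fun (s : Nat) => Type0) Nat (fun (c : Nat) => fun (f : Type0) => f) 2) => g) 0)))) (vnil Nat) (elimVec Nat (fun (i : Nat) => fun (χ : Vec Nat i) => Nat) 1 (fun (p : Nat) => fun (u : Nat) => fun (ζ : Vec Nat p) => fun (μ : Nat) => μ) 0 (vnil Nat)))
  ~> refl Nat ((fun (σ : Vec Nat 0) => fun (y : Nat) => y) (vnil Nat) (elimVec Nat (fun (θ : Nat) => fun (g : Vec Nat θ) => Nat) 1 (fun (s : Nat) => fun (c : Nat) => fun (f : Vec Nat s) => fun (i : Nat) => i) 0 (vnil Nat)))
  ~> refl Nat ((fun (σ : Nat) => σ) (elimVec Nat (fun (y : Nat) => fun (θ : Vec Nat y) => Nat) 1 (fun (g : Nat) => fun (s : Nat) => fun (c : Vec Nat g) => fun (f : Nat) => f) 0 (vnil Nat)))
  ~> refl Nat (elimVec Nat (fun (σ : Nat) => fun (y : Vec Nat σ) => Nat) 1 (fun (θ : Nat) => fun (g : Nat) => fun (s : Vec Nat θ) => fun (c : Nat) => c) 0 (vnil Nat))
  ~> refl Nat 1
the term's type:
  Eq Nat 1 1


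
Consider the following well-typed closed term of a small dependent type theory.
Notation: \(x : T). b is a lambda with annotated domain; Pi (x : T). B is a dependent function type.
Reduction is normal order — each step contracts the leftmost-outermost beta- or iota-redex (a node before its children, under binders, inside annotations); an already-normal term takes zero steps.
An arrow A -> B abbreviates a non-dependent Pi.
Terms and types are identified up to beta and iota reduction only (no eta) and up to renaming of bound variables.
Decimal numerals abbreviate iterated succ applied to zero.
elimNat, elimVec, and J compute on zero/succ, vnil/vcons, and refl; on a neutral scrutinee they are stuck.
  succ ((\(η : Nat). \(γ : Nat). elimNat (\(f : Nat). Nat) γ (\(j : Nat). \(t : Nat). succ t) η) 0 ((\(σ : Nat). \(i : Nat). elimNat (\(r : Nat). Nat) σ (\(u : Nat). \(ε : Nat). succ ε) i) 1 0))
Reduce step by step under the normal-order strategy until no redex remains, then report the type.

normal-order reduction:
  succ ((\(η : Nat). \(γ : Nat). elimNat (\(f : Nat). Nat) γ (\(j : Nat). \(t : Nat). succ t) η) 0 ((\(σ : Nat). \(i : Nat). elimNat (\(r : Nat). Nat) σ (\(u : Nat). \(ε : Nat). succ ε) i) 1 0))
  ~> succ ((\(η : Nat). elimNat (\(γ : Nat). Nat) η (\(f : Nat). \(j : Nat). succ j) 0) ((\(t : Nat). \(σ : Nat). elimNat (\(i : Nat). Nat) t (\(r : Nat). \(u : Nat). succ u) σ) 1 0))
  ~> succ (elimNat (\(η : Nat). Nat) ((\(γ : Nat). \(f : Nat). elimNat (\(j : Nat). Nat) γ (\(t : Nat). \(σ : Nat). succ σ) f) 1 0) (\(i : Nat). \(r : Nat). succ r) 0)
  ~> succ ((\(η : Nat). \(γ : Nat). elimNat (\(f : Nat). Nat) η (\(j : Nat). \(t : Nat). succ t) γ) 1 0)
  ~> succ ((\(η : Nat). elimNat (\(γ : Nat). Nat) 1 (\(f : Nat). \(j : Nat). succ j) η) 0)
  ~> succ (elimNat (\(η : Nat). Nat) 1 (\(γ : Nat). \(f : Nat). succ f) 0)
  ~> 2
the term's type:
  Nat


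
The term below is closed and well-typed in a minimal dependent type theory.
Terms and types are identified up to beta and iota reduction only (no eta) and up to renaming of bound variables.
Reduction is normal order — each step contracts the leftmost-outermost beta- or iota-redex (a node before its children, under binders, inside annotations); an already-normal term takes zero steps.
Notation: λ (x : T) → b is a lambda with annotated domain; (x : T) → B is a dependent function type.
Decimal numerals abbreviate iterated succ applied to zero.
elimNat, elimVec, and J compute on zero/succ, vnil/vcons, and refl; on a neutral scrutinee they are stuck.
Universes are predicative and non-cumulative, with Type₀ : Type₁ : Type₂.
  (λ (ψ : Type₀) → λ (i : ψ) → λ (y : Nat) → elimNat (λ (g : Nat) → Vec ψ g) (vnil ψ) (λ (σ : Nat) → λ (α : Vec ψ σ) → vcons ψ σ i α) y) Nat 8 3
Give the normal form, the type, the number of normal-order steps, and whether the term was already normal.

resulting normal form:
  vcons Nat 2 8 (vcons Nat 1 8 (vcons Nat 0 8 (vnil Nat)))
inferred type:
  Vec Nat 3
reduction steps (normal order): 13
started in normal form: no
first redex: a beta-redex


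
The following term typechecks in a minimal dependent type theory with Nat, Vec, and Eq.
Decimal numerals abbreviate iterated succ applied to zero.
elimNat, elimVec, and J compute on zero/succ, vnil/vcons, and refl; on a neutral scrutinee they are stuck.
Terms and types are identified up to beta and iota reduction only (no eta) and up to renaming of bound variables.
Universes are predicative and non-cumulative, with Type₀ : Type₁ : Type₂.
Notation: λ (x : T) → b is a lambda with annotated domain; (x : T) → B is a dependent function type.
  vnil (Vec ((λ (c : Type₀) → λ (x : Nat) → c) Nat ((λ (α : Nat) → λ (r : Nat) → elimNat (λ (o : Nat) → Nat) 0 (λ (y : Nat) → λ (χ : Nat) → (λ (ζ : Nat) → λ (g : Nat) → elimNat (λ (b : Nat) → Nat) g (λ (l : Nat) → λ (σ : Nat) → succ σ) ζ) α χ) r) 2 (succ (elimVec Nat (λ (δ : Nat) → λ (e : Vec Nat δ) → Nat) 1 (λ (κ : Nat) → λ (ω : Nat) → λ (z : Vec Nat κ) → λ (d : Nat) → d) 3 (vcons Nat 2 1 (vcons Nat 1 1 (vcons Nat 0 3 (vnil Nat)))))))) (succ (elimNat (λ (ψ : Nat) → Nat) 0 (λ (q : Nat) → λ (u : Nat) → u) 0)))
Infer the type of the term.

inferred type:
  Vec (Vec Nat 1) 0


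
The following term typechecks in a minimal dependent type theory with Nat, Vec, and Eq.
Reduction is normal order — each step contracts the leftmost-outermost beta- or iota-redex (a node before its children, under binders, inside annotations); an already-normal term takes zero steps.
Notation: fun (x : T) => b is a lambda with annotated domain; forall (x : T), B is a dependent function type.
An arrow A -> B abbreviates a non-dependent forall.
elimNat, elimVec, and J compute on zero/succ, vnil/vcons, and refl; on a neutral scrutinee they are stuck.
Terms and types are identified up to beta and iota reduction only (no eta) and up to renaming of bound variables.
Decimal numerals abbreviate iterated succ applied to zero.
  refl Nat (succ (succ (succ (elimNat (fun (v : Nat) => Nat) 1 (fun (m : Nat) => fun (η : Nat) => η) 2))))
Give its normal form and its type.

normal form:
  refl Nat 4
inferred type:
  Eq Nat 4 4


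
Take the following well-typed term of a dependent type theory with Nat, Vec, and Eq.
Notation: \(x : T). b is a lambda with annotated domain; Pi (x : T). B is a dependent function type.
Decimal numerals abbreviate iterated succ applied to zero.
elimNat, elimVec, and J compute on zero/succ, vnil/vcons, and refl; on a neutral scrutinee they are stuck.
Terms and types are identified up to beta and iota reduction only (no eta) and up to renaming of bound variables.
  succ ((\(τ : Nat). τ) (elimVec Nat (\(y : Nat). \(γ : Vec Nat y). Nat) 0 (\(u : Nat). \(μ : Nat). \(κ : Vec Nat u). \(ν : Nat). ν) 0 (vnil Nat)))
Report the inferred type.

inferred type:
  Nat


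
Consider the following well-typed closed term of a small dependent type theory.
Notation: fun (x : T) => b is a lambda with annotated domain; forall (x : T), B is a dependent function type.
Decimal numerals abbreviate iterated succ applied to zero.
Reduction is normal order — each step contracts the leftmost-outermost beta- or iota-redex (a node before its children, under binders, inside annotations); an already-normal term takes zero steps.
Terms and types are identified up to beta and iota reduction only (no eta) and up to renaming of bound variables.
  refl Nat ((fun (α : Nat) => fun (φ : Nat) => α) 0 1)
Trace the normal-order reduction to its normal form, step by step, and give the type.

reduction (normal order):
  refl Nat ((fun (α : Nat) => fun (φ : Nat) => α) 0 1)
  ~> refl Nat ((fun (α : Nat) => 0) 1)
  ~> refl Nat 0
type:
  Eq Nat 0 0


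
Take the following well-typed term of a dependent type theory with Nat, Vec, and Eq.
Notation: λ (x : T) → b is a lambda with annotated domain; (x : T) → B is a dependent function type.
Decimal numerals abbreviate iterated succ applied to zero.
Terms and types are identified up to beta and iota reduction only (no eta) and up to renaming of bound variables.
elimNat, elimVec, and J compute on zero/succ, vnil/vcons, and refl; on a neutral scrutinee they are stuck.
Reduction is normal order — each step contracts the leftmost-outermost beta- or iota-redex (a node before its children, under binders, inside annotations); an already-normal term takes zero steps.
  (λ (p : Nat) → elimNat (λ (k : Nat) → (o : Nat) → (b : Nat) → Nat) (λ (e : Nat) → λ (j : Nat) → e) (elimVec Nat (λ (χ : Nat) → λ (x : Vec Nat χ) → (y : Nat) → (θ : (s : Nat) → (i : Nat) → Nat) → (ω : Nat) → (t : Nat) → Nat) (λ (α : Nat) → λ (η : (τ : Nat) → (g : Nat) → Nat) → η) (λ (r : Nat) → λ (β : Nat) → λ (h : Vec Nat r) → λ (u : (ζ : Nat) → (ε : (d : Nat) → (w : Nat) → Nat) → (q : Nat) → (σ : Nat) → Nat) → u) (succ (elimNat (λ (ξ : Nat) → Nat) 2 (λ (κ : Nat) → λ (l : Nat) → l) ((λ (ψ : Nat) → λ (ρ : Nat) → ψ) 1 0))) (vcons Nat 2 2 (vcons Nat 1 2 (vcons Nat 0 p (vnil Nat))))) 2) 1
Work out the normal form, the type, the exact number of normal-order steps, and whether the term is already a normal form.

resulting normal form:
  λ (p : Nat) → λ (k : Nat) → p
type:
  (p : Nat) → (k : Nat) → Nat
reduction steps (normal order): 40
term was already normal: no
first redex: a beta-redex


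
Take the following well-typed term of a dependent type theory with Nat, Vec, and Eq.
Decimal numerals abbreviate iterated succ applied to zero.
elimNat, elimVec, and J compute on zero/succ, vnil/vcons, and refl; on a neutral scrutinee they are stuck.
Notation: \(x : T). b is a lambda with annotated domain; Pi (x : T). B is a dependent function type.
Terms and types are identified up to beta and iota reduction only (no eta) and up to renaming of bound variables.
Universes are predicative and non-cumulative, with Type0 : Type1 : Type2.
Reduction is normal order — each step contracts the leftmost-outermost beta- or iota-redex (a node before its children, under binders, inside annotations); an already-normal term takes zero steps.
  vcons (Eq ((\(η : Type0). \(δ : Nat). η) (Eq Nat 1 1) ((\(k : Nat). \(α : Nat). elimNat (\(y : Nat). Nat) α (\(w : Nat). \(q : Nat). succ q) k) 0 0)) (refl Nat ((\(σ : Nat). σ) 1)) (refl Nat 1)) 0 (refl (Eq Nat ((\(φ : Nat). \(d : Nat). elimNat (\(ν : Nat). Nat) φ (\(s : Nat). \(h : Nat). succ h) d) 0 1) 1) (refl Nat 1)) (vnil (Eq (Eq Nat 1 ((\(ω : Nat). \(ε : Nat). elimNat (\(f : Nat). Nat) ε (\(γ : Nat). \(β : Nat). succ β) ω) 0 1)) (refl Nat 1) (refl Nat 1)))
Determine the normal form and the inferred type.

reduced normal form:
  vcons (Eq (Eq Nat 1 1) (refl Nat 1) (refl Nat 1)) 0 (refl (Eq Nat 1 1) (refl Nat 1)) (vnil (Eq (Eq Nat 1 1) (refl Nat 1) (refl Nat 1)))
the term's type:
  Vec (Eq (Eq Nat 1 1) (refl Nat 1) (refl Nat 1)) 1
observation: the term reaches its normal form after 12 normal-order steps.


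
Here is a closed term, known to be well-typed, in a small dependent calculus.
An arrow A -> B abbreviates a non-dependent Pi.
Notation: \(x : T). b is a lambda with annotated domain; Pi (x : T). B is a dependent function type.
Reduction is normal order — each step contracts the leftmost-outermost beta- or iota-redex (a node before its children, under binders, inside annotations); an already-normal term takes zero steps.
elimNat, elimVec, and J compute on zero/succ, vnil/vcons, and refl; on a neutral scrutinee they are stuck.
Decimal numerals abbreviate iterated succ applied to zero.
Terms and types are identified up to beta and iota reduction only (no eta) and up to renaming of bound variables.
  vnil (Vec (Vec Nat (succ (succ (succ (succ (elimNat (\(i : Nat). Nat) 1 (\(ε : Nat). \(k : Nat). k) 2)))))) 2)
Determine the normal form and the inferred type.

resulting normal form:
  vnil (Vec (Vec Nat 5) 2)
inferred type:
  Vec (Vec (Vec Nat 5) 2) 0
observation: the first redex contracted is an elimNat iota-redex; the normal form is reached in 7 normal-order steps.


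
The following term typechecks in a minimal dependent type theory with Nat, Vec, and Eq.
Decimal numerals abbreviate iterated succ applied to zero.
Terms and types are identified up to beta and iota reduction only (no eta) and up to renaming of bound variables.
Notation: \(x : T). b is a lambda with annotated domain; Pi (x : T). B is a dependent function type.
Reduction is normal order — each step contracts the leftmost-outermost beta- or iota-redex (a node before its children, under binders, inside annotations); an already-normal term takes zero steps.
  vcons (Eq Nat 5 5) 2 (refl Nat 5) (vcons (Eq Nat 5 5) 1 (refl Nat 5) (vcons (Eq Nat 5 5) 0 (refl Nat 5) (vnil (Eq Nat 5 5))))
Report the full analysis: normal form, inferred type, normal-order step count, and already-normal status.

resulting normal form:
  vcons (Eq Nat 5 5) 2 (refl Nat 5) (vcons (Eq Nat 5 5) 1 (refl Nat 5) (vcons (Eq Nat 5 5) 0 (refl Nat 5) (vnil (Eq Nat 5 5))))
the term's type:
  Vec (Eq Nat 5 5) 3
steps to reach normal form (normal order): 0
already normal: yes


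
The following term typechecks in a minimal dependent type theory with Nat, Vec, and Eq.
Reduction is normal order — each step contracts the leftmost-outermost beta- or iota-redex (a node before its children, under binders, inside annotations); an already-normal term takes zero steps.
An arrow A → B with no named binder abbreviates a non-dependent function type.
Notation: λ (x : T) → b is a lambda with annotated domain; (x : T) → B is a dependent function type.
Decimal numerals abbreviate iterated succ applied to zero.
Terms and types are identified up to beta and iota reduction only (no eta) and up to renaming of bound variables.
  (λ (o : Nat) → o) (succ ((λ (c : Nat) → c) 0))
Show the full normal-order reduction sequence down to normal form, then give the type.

normal-order reduction:
  (λ (o : Nat) → o) (succ ((λ (c : Nat) → c) 0))
  ~> succ ((λ (o : Nat) → o) 0)
  ~> 1
type:
  Nat


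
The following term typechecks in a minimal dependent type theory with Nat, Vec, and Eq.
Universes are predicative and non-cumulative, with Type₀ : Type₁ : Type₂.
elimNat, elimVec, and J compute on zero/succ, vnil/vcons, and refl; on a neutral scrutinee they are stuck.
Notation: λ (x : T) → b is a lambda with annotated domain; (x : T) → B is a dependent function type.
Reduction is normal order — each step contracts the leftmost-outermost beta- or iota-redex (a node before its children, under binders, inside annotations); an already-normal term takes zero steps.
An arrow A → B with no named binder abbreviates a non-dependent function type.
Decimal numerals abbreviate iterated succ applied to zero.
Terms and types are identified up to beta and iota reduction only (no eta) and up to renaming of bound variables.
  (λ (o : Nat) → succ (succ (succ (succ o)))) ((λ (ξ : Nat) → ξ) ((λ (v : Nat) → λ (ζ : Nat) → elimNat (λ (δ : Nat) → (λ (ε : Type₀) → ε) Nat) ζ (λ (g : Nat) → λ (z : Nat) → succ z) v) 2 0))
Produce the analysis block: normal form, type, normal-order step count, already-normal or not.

resulting normal form:
  6
the term's type:
  Nat
reduction steps (normal order): 11
term was already normal: no
first contracted redex: a beta-redex


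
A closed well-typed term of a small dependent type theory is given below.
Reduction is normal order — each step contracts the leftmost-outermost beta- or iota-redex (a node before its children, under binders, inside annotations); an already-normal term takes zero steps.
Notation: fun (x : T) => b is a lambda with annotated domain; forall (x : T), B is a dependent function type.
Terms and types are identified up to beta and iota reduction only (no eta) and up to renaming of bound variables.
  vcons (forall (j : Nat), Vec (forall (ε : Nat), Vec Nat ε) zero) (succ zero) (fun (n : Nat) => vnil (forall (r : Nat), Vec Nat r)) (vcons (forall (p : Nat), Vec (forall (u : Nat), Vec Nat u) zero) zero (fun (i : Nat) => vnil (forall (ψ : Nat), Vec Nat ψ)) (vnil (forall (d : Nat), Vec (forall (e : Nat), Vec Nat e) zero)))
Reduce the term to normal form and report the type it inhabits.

normal form:
  vcons (forall (j : Nat), Vec (forall (ε : Nat), Vec Nat ε) zero) (succ zero) (fun (n : Nat) => vnil (forall (r : Nat), Vec Nat r)) (vcons (forall (p : Nat), Vec (forall (u : Nat), Vec Nat u) zero) zero (fun (i : Nat) => vnil (forall (ψ : Nat), Vec Nat ψ)) (vnil (forall (d : Nat), Vec (forall (e : Nat), Vec Nat e) zero)))
the term's type:
  Vec (forall (j : Nat), Vec (forall (ε : Nat), Vec Nat ε) zero) (succ (succ zero))
observation: no redex remains anywhere in the term; it is its own normal form.


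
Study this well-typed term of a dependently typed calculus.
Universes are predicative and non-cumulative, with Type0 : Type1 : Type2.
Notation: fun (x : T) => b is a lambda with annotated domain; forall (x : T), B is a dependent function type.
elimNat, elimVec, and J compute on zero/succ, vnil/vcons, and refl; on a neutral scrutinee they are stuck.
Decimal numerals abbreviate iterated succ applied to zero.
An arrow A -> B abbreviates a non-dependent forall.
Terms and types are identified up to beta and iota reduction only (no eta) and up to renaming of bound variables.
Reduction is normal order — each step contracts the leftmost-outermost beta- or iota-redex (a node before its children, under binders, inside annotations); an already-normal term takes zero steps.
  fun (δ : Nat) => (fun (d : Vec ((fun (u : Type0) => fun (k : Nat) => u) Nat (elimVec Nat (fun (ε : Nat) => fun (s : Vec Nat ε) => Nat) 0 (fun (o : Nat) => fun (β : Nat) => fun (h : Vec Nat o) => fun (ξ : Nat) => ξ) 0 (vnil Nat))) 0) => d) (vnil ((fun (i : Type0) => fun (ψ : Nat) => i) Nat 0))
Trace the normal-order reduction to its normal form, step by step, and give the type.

reduction (normal order):
  fun (δ : Nat) => (fun (d : Vec ((fun (u : Type0) => fun (k : Nat) => u) Nat (elimVec Nat (fun (ε : Nat) => fun (s : Vec Nat ε) => Nat) 0 (fun (o : Nat) => fun (β : Nat) => fun (h : Vec Nat o) => fun (ξ : Nat) => ξ) 0 (vnil Nat))) 0) => d) (vnil ((fun (i : Type0) => fun (ψ : Nat) => i) Nat 0))
  ~> fun (δ : Nat) => vnil ((fun (d : Type0) => fun (u : Nat) => d) Nat 0)
  ~> fun (δ : Nat) => vnil ((fun (d : Nat) => Nat) 0)
  ~> fun (δ : Nat) => vnil Nat
inferred type:
  Nat -> Vec Nat 0


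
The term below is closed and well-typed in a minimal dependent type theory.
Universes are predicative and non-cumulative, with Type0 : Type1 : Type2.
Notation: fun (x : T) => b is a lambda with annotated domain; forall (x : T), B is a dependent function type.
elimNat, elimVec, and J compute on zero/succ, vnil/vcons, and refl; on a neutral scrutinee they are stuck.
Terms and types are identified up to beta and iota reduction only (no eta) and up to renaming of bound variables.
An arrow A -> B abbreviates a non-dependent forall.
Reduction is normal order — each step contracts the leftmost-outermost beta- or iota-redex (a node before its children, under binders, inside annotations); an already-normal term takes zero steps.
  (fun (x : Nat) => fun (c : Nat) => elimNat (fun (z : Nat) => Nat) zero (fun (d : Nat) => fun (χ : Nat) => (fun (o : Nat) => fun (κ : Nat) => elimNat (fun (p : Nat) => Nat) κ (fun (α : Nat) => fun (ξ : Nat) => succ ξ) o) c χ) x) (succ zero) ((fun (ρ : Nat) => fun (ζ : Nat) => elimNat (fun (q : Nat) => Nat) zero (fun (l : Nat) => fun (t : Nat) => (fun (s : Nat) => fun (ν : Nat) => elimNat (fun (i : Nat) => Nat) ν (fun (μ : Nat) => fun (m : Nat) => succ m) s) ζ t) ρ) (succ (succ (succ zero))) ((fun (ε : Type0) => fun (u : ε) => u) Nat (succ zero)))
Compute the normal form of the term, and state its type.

normal form:
  succ (succ (succ zero))
the term's type:
  Nat


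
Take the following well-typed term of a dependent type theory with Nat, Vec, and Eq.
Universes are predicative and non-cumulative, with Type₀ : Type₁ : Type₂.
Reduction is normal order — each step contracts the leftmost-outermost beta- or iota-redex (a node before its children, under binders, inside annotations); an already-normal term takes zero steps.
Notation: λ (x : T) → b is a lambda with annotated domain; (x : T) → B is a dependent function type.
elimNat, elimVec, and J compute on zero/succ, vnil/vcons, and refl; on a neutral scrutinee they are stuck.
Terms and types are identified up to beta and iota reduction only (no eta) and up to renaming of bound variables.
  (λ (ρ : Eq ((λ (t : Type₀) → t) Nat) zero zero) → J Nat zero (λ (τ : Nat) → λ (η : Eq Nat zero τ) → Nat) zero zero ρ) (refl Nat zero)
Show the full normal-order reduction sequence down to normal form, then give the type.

normal-order reduction:
  (λ (ρ : Eq ((λ (t : Type₀) → t) Nat) zero zero) → J Nat zero (λ (τ : Nat) → λ (η : Eq Nat zero τ) → Nat) zero zero ρ) (refl Nat zero)
  ~> J Nat zero (λ (ρ : Nat) → λ (t : Eq Nat zero ρ) → Nat) zero zero (refl Nat zero)
  ~> zero
type:
  Nat


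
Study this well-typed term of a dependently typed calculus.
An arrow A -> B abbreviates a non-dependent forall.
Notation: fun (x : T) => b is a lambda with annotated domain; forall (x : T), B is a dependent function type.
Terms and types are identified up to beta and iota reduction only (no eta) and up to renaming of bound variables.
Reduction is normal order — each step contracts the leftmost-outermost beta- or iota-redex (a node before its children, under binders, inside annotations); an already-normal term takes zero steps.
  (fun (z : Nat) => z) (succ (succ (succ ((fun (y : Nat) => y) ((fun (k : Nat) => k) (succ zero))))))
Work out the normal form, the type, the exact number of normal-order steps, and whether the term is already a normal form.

resulting normal form:
  succ (succ (succ (succ zero)))
the term's type:
  Nat
steps to reach normal form (normal order): 3
term was already normal: no
first contracted redex: a beta-redex


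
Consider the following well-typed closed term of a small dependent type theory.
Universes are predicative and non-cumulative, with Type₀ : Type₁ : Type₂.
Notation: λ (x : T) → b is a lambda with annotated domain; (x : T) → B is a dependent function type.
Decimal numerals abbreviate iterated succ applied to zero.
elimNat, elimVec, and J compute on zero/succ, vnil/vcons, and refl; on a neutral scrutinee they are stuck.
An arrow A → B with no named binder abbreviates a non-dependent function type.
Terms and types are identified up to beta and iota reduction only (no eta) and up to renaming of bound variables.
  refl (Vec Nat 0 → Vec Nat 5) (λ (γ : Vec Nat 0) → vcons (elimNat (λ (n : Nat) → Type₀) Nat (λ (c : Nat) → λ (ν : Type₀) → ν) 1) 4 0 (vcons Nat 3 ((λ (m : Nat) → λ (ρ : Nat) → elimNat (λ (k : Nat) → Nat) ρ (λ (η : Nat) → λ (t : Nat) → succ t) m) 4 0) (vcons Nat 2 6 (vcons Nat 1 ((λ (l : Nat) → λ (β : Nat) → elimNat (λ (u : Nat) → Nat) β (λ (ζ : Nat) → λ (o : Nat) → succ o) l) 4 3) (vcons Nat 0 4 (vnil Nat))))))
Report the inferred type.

the term's type:
  Eq (Vec Nat 0 → Vec Nat 5) (λ (γ : Vec Nat 0) → vcons Nat 4 0 (vcons Nat 3 4 (vcons Nat 2 6 (vcons Nat 1 7 (vcons Nat 0 4 (vnil Nat)))))) (λ (n : Vec Nat 0) → vcons Nat 4 0 (vcons Nat 3 4 (vcons Nat 2 6 (vcons Nat 1 7 (vcons Nat 0 4 (vnil Nat))))))


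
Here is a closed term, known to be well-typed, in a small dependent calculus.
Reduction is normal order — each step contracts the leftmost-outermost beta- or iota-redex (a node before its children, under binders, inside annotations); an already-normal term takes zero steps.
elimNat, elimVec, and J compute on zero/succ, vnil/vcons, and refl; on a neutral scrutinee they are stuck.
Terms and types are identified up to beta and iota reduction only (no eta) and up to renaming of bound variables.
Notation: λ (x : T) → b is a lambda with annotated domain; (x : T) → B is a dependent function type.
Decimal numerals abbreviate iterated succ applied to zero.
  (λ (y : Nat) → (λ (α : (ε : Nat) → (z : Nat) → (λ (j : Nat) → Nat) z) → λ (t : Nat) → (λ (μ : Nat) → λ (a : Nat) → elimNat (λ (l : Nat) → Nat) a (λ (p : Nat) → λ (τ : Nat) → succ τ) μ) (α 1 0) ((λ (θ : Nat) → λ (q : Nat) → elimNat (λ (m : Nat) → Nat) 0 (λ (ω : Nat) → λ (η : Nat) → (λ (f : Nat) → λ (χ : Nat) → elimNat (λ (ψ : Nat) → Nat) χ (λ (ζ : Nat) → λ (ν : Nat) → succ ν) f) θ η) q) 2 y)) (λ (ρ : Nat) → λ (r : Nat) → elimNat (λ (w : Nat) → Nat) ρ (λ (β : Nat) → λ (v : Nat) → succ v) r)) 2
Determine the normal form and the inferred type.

normal form:
  λ (y : Nat) → 5
inferred type:
  (y : Nat) → Nat


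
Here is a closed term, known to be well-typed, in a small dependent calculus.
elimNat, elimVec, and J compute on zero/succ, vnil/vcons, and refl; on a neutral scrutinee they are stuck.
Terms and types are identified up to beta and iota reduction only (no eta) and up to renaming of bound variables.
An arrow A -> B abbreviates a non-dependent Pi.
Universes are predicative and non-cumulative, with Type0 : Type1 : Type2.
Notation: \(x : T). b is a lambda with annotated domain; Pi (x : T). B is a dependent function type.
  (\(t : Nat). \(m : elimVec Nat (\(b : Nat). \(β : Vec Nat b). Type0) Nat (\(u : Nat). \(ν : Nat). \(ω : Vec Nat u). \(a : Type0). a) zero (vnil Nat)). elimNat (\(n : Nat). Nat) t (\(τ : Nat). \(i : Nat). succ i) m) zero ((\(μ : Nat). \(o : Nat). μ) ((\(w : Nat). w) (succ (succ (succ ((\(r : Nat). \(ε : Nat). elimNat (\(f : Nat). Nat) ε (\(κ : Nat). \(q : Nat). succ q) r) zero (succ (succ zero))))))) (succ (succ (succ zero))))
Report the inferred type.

type:
  Nat


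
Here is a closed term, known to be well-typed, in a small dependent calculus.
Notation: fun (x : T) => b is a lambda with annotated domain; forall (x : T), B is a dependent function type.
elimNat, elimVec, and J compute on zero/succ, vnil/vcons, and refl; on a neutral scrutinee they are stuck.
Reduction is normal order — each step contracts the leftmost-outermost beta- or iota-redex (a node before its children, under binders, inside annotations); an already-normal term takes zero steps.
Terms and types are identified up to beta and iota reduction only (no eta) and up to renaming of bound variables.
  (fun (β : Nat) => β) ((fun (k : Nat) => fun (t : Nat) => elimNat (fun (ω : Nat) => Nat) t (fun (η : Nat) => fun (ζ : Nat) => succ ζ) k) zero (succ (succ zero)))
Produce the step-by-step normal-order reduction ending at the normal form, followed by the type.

normal-order reduction:
  (fun (β : Nat) => β) ((fun (k : Nat) => fun (t : Nat) => elimNat (fun (ω : Nat) => Nat) t (fun (η : Nat) => fun (ζ : Nat) => succ ζ) k) zero (succ (succ zero)))
  ~> (fun (β : Nat) => fun (k : Nat) => elimNat (fun (t : Nat) => Nat) k (fun (ω : Nat) => fun (η : Nat) => succ η) β) zero (succ (succ zero))
  ~> (fun (β : Nat) => elimNat (fun (k : Nat) => Nat) β (fun (t : Nat) => fun (ω : Nat) => succ ω) zero) (succ (succ zero))
  ~> elimNat (fun (β : Nat) => Nat) (succ (succ zero)) (fun (k : Nat) => fun (t : Nat) => succ t) zero
  ~> succ (succ zero)
inferred type:
  Nat


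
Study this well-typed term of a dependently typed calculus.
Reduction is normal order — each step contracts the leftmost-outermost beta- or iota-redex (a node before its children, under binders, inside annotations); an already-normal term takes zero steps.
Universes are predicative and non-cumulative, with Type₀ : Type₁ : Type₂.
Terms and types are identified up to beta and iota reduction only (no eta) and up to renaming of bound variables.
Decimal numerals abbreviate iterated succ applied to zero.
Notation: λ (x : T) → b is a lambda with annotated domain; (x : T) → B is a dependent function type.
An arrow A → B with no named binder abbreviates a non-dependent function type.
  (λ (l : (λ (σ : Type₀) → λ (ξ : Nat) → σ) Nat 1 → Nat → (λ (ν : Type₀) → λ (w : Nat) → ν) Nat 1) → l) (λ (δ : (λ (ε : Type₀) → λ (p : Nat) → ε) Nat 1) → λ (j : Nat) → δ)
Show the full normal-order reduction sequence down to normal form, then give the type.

reduction (normal order):
  (λ (l : (λ (σ : Type₀) → λ (ξ : Nat) → σ) Nat 1 → Nat → (λ (ν : Type₀) → λ (w : Nat) → ν) Nat 1) → l) (λ (δ : (λ (ε : Type₀) → λ (p : Nat) → ε) Nat 1) → λ (j : Nat) → δ)
  ~> λ (l : (λ (σ : Type₀) → λ (ξ : Nat) → σ) Nat 1) → λ (ν : Nat) → l
  ~> λ (l : (λ (σ : Nat) → Nat) 1) → λ (ξ : Nat) → l
  ~> λ (l : Nat) → λ (σ : Nat) → l
type:
  Nat → Nat → Nat


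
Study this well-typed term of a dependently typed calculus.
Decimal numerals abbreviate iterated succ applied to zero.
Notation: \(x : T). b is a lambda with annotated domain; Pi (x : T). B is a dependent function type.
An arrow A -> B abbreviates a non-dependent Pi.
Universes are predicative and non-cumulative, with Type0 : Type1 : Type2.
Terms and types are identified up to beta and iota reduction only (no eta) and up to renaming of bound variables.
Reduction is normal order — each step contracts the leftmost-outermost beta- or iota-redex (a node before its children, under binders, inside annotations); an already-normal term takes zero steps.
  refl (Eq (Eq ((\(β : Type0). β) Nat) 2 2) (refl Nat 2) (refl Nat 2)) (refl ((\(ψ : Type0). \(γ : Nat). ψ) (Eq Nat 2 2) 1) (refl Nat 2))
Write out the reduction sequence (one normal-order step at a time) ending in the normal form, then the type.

normal-order reduction:
  refl (Eq (Eq ((\(β : Type0). β) Nat) 2 2) (refl Nat 2) (refl Nat 2)) (refl ((\(ψ : Type0). \(γ : Nat). ψ) (Eq Nat 2 2) 1) (refl Nat 2))
  ~> refl (Eq (Eq Nat 2 2) (refl Nat 2) (refl Nat 2)) (refl ((\(β : Type0). \(ψ : Nat). β) (Eq Nat 2 2) 1) (refl Nat 2))
  ~> refl (Eq (Eq Nat 2 2) (refl Nat 2) (refl Nat 2)) (refl ((\(β : Nat). Eq Nat 2 2) 1) (refl Nat 2))
  ~> refl (Eq (Eq Nat 2 2) (refl Nat 2) (refl Nat 2)) (refl (Eq Nat 2 2) (refl Nat 2))
inferred type:
  Eq (Eq (Eq Nat 2 2) (refl Nat 2) (refl Nat 2)) (refl (Eq Nat 2 2) (refl Nat 2)) (refl (Eq Nat 2 2) (refl Nat 2))


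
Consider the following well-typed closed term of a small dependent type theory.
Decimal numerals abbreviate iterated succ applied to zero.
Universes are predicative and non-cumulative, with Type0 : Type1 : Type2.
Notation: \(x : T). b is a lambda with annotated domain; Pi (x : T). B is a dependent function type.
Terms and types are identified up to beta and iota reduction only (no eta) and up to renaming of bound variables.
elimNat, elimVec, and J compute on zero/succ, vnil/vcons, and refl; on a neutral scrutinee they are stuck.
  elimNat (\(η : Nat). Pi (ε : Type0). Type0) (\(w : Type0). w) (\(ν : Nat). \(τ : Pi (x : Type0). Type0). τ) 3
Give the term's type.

type:
  Pi (η : Type0). Type0


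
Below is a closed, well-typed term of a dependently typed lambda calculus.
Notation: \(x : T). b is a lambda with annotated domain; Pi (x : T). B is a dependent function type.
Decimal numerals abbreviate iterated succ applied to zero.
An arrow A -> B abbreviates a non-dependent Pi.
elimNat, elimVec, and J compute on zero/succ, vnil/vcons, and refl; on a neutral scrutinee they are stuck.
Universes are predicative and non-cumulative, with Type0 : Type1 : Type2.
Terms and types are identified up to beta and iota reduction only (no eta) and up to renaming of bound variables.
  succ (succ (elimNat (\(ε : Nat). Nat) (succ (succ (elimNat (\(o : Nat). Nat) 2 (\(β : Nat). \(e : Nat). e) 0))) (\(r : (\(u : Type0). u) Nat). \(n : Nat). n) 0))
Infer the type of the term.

inferred type:
  Nat


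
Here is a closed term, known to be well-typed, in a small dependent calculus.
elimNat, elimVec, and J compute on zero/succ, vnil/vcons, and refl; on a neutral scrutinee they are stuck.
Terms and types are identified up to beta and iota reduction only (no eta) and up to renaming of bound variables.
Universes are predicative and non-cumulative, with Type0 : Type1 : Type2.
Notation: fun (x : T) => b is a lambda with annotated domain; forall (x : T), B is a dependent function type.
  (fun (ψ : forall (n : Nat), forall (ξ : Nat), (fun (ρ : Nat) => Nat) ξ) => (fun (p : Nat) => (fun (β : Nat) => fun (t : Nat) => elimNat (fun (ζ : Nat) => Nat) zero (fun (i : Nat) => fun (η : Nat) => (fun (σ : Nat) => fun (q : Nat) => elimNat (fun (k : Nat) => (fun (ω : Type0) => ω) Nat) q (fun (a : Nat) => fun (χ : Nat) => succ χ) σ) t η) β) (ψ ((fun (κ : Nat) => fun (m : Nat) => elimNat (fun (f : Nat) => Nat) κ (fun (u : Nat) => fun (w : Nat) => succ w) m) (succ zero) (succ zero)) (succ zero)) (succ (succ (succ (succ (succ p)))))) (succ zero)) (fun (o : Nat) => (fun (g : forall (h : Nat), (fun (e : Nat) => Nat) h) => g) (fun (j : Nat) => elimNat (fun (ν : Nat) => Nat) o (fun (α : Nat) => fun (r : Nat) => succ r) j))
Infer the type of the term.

type:
  Nat


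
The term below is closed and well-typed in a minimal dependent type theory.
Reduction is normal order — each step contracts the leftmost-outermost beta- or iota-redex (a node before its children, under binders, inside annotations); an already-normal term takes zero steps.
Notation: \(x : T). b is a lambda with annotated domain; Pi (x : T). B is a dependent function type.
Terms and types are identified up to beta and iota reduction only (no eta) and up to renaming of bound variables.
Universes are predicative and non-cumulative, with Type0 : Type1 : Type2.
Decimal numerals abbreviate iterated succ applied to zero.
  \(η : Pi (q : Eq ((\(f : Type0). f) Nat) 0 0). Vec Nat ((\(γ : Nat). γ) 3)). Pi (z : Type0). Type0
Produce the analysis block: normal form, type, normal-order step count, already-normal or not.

normal form:
  \(η : Pi (q : Eq Nat 0 0). Vec Nat 3). Pi (f : Type0). Type0
inferred type:
  Pi (η : Pi (q : Eq Nat 0 0). Vec Nat 3). Type1
steps to reach normal form (normal order): 2
already normal: no
first redex: a beta-redex


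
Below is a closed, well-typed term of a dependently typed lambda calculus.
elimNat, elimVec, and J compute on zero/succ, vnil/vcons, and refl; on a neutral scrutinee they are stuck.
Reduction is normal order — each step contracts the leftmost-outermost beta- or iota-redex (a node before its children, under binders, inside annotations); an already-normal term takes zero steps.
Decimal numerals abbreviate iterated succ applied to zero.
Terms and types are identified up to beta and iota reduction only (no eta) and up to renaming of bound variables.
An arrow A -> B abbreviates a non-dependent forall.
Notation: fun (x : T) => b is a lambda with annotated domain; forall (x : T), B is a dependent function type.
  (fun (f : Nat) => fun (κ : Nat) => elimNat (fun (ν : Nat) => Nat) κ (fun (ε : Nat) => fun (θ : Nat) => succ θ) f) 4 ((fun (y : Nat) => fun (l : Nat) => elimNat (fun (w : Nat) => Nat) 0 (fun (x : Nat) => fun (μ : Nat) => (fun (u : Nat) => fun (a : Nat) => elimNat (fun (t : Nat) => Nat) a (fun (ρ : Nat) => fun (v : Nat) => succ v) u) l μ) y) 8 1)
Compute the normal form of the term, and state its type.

reduced normal form:
  12
the term's type:
  Nat


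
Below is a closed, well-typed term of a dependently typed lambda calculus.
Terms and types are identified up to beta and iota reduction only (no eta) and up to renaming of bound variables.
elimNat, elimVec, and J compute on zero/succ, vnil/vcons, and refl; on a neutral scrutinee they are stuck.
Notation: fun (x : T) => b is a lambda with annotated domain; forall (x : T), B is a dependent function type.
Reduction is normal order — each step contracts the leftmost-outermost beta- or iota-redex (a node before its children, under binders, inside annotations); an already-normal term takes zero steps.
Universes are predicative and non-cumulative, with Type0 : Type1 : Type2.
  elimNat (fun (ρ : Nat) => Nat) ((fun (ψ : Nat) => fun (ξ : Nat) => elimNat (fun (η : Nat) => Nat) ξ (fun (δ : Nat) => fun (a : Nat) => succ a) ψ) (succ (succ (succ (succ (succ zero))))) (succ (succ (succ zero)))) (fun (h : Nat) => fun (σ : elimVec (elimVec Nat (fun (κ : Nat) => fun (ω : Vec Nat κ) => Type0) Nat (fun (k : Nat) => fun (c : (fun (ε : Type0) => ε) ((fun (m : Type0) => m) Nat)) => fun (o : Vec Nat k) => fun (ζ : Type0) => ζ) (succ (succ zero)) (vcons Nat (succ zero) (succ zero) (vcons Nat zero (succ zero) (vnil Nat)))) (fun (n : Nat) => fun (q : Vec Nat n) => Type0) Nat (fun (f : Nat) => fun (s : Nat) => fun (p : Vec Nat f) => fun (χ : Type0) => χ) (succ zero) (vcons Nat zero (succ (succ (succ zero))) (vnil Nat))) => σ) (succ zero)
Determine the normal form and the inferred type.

reduced normal form:
  succ (succ (succ (succ (succ (succ (succ (succ zero)))))))
type:
  Nat


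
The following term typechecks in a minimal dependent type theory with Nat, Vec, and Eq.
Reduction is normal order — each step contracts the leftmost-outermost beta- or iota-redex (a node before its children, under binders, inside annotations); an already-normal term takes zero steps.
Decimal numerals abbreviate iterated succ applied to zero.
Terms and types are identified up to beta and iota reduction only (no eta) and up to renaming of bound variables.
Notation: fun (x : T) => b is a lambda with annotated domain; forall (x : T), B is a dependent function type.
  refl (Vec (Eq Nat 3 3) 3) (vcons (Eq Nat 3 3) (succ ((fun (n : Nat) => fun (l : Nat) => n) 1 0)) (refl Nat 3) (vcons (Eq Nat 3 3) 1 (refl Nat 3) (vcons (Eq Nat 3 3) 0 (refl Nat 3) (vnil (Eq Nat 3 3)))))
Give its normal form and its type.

reduced normal form:
  refl (Vec (Eq Nat 3 3) 3) (vcons (Eq Nat 3 3) 2 (refl Nat 3) (vcons (Eq Nat 3 3) 1 (refl Nat 3) (vcons (Eq Nat 3 3) 0 (refl Nat 3) (vnil (Eq Nat 3 3)))))
inferred type:
  Eq (Vec (Eq Nat 3 3) 3) (vcons (Eq Nat 3 3) 2 (refl Nat 3) (vcons (Eq Nat 3 3) 1 (refl Nat 3) (vcons (Eq Nat 3 3) 0 (refl Nat 3) (vnil (Eq Nat 3 3))))) (vcons (Eq Nat 3 3) 2 (refl Nat 3) (vcons (Eq Nat 3 3) 1 (refl Nat 3) (vcons (Eq Nat 3 3) 0 (refl Nat 3) (vnil (Eq Nat 3 3)))))
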